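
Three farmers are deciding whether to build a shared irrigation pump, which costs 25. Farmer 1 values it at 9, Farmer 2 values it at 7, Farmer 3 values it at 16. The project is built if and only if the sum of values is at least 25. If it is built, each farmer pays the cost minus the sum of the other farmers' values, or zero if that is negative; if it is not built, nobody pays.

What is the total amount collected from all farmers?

11

Total value 32 ≥ cost 25, so it is built.
Farmer 1: others sum to 23; max(0, 25 - 23) = 2.
Farmer 2: others sum to 25; max(0, 25 - 25) = 0.
Farmer 3: others sum to 16; max(0, 25 - 16) = 9.
Total collected = 2 + 0 + 9 = 11.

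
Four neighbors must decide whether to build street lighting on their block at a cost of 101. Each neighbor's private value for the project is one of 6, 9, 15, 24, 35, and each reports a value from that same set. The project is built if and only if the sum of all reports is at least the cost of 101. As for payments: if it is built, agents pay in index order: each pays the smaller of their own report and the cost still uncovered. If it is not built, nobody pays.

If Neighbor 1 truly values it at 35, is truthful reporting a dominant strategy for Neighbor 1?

No

Consider the case where Neighbor 2 reports 9, Neighbor 3 reports 35 and Neighbor 4 reports 35.
Truthful report 35: project built, pays 35, utility 35 - 35 = 0.
Report 24 instead: project built, pays 24, utility 35 - 24 = 11.
Since 11 > 0, reporting 24 is strictly better here, so truthful reporting is not dominant.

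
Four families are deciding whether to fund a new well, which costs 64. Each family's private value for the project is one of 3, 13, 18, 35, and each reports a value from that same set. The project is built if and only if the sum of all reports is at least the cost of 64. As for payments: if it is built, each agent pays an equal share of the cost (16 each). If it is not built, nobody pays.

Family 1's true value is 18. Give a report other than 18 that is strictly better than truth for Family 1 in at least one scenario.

Suppose Family 2 reports 3, Family 3 reports 3 and Family 4 reports 35.
Report 18: project not built, utility 0.
Report 35: project built, pays 16, utility 18 - 16 = 2.
So reporting 35 beats truth here (2 > 0).

35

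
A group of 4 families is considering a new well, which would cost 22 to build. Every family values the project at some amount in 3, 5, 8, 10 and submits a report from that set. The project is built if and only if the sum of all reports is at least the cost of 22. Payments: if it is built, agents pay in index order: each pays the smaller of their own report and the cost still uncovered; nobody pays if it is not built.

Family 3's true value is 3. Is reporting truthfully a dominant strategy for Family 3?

Check each profile of the others' reports and compare truth against every alternative report.
Others report (3, 5, 10): truth gives 0, best alternative gives -2.
Others report (3, 8, 8): truth gives 0, best alternative gives -2.
Others report (3, 8, 10): truth gives 0, best alternative gives -2.
Others report (3, 10, 5): truth gives 0, best alternative gives -2.
Others report (3, 10, 8): truth gives 0, best alternative gives -2.
Others report (3, 10, 10): truth gives 0, best alternative gives -2.
(Remaining 58 profiles checked similarly; truth is weakly best in each.)
In every case the truthful report is at least as good as any alternative, so it is a dominant strategy.

Yes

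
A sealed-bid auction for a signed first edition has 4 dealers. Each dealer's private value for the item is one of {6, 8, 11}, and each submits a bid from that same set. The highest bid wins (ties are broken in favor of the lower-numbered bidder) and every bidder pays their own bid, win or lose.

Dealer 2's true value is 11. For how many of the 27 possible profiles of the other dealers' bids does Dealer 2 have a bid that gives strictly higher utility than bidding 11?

13

Others bid (6, 6, 6): truth gives 0; bid 8 gives 3 > 0. Violating.
Others bid (6, 6, 8): truth gives 0; bid 8 gives 3 > 0. Violating.
Others bid (6, 8, 6): truth gives 0; bid 8 gives 3 > 0. Violating.
Others bid (6, 8, 8): truth gives 0; bid 8 gives 3 > 0. Violating.
Others bid (6, 6, 11): truth gives 0; no alternative beats it.
Others bid (6, 8, 11): truth gives 0; no alternative beats it.
(Checking all 27 profiles: 13 have a profitable deviation, 14 do not.)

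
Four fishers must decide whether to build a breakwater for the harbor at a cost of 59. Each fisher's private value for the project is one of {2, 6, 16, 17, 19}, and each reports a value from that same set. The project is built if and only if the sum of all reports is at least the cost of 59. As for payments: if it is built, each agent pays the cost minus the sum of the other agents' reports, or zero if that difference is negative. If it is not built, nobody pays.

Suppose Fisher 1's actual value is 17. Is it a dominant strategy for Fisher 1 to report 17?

Check each profile of the others' reports and compare truth against every alternative report.
Others report (19, 19, 19): truth gives 15, best alternative gives 15.
Others report (17, 19, 19): truth gives 13, best alternative gives 13.
Others report (19, 17, 19): truth gives 13, best alternative gives 13.
Others report (19, 19, 17): truth gives 13, best alternative gives 13.
Others report (16, 19, 19): truth gives 12, best alternative gives 12.
Others report (19, 16, 19): truth gives 12, best alternative gives 12.
(Remaining 119 profiles checked similarly; truth is weakly best in each.)
In every case the truthful report is at least as good as any alternative, so it is a dominant strategy.

Yes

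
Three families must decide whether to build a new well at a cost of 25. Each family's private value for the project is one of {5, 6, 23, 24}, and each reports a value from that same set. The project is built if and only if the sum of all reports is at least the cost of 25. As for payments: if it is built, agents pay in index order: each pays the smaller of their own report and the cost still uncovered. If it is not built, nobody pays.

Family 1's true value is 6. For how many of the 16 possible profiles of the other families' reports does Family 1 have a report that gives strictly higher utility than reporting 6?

Others report (5, 23): truth gives 0; report 5 gives 1 > 0. Violating.
Others report (5, 24): truth gives 0; report 5 gives 1 > 0. Violating.
Others report (6, 23): truth gives 0; report 5 gives 1 > 0. Violating.
Others report (6, 24): truth gives 0; report 5 gives 1 > 0. Violating.
Others report (5, 5): truth gives 0; no alternative beats it.
Others report (5, 6): truth gives 0; no alternative beats it.
(Checking all 16 profiles: 12 have a profitable deviation, 4 do not.)

12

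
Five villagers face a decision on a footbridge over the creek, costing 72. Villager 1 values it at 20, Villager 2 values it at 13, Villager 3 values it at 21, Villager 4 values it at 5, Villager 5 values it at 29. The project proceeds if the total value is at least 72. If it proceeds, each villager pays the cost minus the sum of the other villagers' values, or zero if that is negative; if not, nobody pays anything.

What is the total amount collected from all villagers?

Total value 88 ≥ cost 72, so it is built.
Villager 1: others sum to 68; max(0, 72 - 68) = 4.
Villager 2: others sum to 75; max(0, 72 - 75) = 0.
Villager 3: others sum to 67; max(0, 72 - 67) = 5.
Villager 4: others sum to 83; max(0, 72 - 83) = 0.
Villager 5: others sum to 59; max(0, 72 - 59) = 13.
Total collected = 4 + 0 + 5 + 0 + 13 = 22.

22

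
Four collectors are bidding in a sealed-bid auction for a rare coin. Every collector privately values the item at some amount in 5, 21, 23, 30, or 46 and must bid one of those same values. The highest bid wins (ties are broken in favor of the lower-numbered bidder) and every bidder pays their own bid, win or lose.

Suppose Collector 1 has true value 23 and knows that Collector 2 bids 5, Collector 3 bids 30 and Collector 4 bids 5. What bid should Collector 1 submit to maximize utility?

5

Bid 5: loses but pays 5, utility -5.
Bid 21: loses but pays 21, utility -21.
Bid 23: loses but pays 23, utility -23.
Bid 30: wins, pays 30, utility 23 - 30 = -7.
Bid 46: wins, pays 46, utility 23 - 46 = -23.
The best choice is 5 with utility -5.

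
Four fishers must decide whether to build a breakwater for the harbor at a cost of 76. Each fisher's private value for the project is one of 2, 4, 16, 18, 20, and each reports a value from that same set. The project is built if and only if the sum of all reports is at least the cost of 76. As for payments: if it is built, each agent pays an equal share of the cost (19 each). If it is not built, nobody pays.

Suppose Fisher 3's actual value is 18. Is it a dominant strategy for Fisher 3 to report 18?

No

Consider the case where Fisher 1 reports 18, Fisher 2 reports 20 and Fisher 4 reports 20.
Truthful report 18: project built, pays 19, utility 18 - 19 = -1.
Report 2 instead: project not built, utility 0.
Since 0 > -1, reporting 2 is strictly better here, so truthful reporting is not dominant.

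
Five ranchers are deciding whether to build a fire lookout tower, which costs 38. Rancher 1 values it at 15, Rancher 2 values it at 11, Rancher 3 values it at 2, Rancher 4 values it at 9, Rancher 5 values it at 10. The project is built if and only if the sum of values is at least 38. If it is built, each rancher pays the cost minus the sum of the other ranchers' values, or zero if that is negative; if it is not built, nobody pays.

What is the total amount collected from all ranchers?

Total value 47 ≥ cost 38, so it is built.
Rancher 1: others sum to 32; max(0, 38 - 32) = 6.
Rancher 2: others sum to 36; max(0, 38 - 36) = 2.
Rancher 3: others sum to 45; max(0, 38 - 45) = 0.
Rancher 4: others sum to 38; max(0, 38 - 38) = 0.
Rancher 5: others sum to 37; max(0, 38 - 37) = 1.
Total collected = 6 + 2 + 0 + 0 + 1 = 9.

9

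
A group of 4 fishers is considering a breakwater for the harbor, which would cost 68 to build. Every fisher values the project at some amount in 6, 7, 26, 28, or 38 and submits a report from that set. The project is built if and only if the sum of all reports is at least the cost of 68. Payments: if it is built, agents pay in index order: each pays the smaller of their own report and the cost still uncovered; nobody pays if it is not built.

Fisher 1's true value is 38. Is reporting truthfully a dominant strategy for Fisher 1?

No

Consider the case where Fisher 2 reports 6, Fisher 3 reports 6 and Fisher 4 reports 28.
Truthful report 38: project built, pays 38, utility 38 - 38 = 0.
Report 28 instead: project built, pays 28, utility 38 - 28 = 10.
Since 10 > 0, reporting 28 is strictly better here, so truthful reporting is not dominant.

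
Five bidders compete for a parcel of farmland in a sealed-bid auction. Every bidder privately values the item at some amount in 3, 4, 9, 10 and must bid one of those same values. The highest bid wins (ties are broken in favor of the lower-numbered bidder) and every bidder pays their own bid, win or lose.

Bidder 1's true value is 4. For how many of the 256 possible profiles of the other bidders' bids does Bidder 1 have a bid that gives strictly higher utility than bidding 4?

241

Others bid (3, 3, 3, 3): truth gives 0; bid 3 gives 1 > 0. Violating.
Others bid (3, 3, 3, 9): truth gives -4; bid 3 gives -3 > -4. Violating.
Others bid (3, 3, 3, 10): truth gives -4; bid 3 gives -3 > -4. Violating.
Others bid (3, 3, 4, 9): truth gives -4; bid 3 gives -3 > -4. Violating.
Others bid (3, 3, 3, 4): truth gives 0; no alternative beats it.
Others bid (3, 3, 4, 3): truth gives 0; no alternative beats it.
(Checking all 256 profiles: 241 have a profitable deviation, 15 do not.)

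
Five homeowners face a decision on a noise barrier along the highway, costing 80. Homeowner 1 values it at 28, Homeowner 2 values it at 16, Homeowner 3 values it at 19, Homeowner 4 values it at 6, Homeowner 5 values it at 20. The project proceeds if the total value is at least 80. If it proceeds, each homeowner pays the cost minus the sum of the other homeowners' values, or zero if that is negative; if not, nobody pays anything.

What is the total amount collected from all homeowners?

47

Total value 89 ≥ cost 80, so it is built.
Homeowner 1: others sum to 61; max(0, 80 - 61) = 19.
Homeowner 2: others sum to 73; max(0, 80 - 73) = 7.
Homeowner 3: others sum to 70; max(0, 80 - 70) = 10.
Homeowner 4: others sum to 83; max(0, 80 - 83) = 0.
Homeowner 5: others sum to 69; max(0, 80 - 69) = 11.
Total collected = 19 + 7 + 10 + 0 + 11 = 47.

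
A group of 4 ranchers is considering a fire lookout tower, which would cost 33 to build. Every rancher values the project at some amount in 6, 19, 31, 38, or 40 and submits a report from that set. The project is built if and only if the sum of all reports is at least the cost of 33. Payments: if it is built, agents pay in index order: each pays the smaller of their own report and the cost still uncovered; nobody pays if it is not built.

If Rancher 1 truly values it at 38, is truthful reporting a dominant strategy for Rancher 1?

Consider the case where Rancher 2 reports 6, Rancher 3 reports 6 and Rancher 4 reports 6.
Truthful report 38: project built, pays 33, utility 38 - 33 = 5.
Report 19 instead: project built, pays 19, utility 38 - 19 = 19.
Since 19 > 5, reporting 19 is strictly better here, so truthful reporting is not dominant.

No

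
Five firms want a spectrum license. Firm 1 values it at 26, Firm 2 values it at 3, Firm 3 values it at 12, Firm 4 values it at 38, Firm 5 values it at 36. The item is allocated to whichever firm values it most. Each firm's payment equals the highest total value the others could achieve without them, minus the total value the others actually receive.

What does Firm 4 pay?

36

Firm 4 has the highest value and receives the item.
Without Firm 4, the item would go to the next-highest value, 36, so the others could achieve 36.
With Firm 4 present and winning, the others receive nothing, so their total is 0.
Payment = 36 - 0 = 36.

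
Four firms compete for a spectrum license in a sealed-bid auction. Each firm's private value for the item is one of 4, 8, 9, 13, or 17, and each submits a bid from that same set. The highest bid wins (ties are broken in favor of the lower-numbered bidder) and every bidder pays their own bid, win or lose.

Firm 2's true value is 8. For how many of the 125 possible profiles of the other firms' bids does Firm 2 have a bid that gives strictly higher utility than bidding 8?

121

Others bid (4, 4, 9): truth gives -8; bid 9 gives -1 > -8. Violating.
Others bid (4, 4, 13): truth gives -8; bid 4 gives -4 > -8. Violating.
Others bid (4, 4, 17): truth gives -8; bid 4 gives -4 > -8. Violating.
Others bid (4, 8, 9): truth gives -8; bid 9 gives -1 > -8. Violating.
Others bid (4, 4, 4): truth gives 0; no alternative beats it.
Others bid (4, 4, 8): truth gives 0; no alternative beats it.
(Checking all 125 profiles: 121 have a profitable deviation, 4 do not.)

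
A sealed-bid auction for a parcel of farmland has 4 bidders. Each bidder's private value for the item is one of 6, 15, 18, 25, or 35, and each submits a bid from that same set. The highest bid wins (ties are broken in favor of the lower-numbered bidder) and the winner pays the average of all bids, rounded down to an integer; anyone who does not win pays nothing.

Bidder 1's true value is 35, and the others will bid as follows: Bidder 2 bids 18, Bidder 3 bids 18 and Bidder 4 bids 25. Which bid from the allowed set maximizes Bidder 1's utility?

25

Bid 6: loses, pays 0, utility 0.
Bid 15: loses, pays 0, utility 0.
Bid 18: loses, pays 0, utility 0.
Bid 25: wins, pays 21, utility 35 - 21 = 14.
Bid 35: wins, pays 24, utility 35 - 24 = 11.
The best choice is 25 with utility 14.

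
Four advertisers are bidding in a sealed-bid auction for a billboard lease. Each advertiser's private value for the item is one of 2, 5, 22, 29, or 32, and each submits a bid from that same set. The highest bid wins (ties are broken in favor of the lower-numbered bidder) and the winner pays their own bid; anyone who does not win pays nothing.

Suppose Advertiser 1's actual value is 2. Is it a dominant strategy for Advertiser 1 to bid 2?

Yes

Check each profile of the others' bids and compare truth against every alternative bid.
Others bid (2, 2, 2): truth gives 0, best alternative gives -3.
Others bid (2, 2, 5): truth gives 0, best alternative gives -3.
Others bid (2, 5, 2): truth gives 0, best alternative gives -3.
Others bid (2, 5, 5): truth gives 0, best alternative gives -3.
Others bid (5, 2, 2): truth gives 0, best alternative gives -3.
Others bid (5, 2, 5): truth gives 0, best alternative gives -3.
(Remaining 119 profiles checked similarly; truth is weakly best in each.)
In every case the truthful bid is at least as good as any alternative, so it is a dominant strategy.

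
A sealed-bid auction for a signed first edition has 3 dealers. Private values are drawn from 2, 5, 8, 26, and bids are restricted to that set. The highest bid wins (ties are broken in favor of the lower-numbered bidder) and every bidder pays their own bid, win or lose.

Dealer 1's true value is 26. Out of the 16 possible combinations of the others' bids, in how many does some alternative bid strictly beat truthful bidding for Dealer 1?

Others bid (2, 2): truth gives 0; bid 2 gives 24 > 0. Violating.
Others bid (2, 5): truth gives 0; bid 5 gives 21 > 0. Violating.
Others bid (2, 8): truth gives 0; bid 8 gives 18 > 0. Violating.
Others bid (5, 2): truth gives 0; bid 5 gives 21 > 0. Violating.
Others bid (2, 26): truth gives 0; no alternative beats it.
Others bid (5, 26): truth gives 0; no alternative beats it.
(Checking all 16 profiles: 9 have a profitable deviation, 7 do not.)

9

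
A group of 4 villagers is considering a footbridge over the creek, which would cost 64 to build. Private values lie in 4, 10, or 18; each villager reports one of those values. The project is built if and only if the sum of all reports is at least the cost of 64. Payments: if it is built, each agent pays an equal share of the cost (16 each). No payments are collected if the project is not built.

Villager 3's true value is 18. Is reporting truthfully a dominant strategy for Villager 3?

Check each profile of the others' reports and compare truth against every alternative report.
Others report (10, 18, 18): truth gives 2, best alternative gives 0.
Others report (18, 10, 18): truth gives 2, best alternative gives 0.
Others report (18, 18, 10): truth gives 2, best alternative gives 0.
Others report (18, 18, 18): truth gives 2, best alternative gives 2.
Others report (4, 4, 4): truth gives 0, best alternative gives 0.
Others report (4, 4, 10): truth gives 0, best alternative gives 0.
(Remaining 21 profiles checked similarly; truth is weakly best in each.)
In every case the truthful report is at least as good as any alternative, so it is a dominant strategy.

Yes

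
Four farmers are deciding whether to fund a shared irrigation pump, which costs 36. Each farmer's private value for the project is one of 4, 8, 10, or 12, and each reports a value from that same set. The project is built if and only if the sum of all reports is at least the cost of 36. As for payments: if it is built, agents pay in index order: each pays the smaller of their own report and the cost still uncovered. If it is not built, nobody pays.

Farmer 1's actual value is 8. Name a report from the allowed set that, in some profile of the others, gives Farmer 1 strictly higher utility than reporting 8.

Suppose Farmer 2 reports 8, Farmer 3 reports 12 and Farmer 4 reports 12.
Report 8: project built, pays 8, utility 8 - 8 = 0.
Report 4: project built, pays 4, utility 8 - 4 = 4.
So reporting 4 beats truth here (4 > 0).

4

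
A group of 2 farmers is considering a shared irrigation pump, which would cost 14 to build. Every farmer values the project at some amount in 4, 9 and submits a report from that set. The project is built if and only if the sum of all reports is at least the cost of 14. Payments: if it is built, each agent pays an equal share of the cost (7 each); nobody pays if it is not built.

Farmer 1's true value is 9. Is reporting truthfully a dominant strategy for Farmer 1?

Check each profile of the others' reports and compare truth against every alternative report.
Others report (9): truth gives 2, best alternative gives 0.
Others report (4): truth gives 0, best alternative gives 0.
In every case the truthful report is at least as good as any alternative, so it is a dominant strategy.

Yes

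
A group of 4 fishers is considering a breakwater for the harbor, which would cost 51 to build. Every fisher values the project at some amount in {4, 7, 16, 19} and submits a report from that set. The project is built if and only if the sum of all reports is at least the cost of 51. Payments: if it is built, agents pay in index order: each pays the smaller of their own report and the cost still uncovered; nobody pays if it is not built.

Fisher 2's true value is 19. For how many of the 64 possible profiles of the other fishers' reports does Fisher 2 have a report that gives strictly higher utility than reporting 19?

Others report (4, 16, 16): truth gives 0; report 16 gives 3 > 0. Violating.
Others report (4, 16, 19): truth gives 0; report 16 gives 3 > 0. Violating.
Others report (4, 19, 16): truth gives 0; report 16 gives 3 > 0. Violating.
Others report (4, 19, 19): truth gives 0; report 16 gives 3 > 0. Violating.
Others report (4, 4, 4): truth gives 0; no alternative beats it.
Others report (4, 4, 7): truth gives 0; no alternative beats it.
(Checking all 64 profiles: 32 have a profitable deviation, 32 do not.)

32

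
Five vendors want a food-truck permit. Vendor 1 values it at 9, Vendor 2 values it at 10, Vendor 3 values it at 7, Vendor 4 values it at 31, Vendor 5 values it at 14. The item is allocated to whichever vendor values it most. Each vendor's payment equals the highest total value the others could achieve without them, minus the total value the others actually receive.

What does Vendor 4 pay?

Vendor 4 has the highest value and receives the item.
Without Vendor 4, the item would go to the next-highest value, 14, so the others could achieve 14.
With Vendor 4 present and winning, the others receive nothing, so their total is 0.
Payment = 14 - 0 = 14.

14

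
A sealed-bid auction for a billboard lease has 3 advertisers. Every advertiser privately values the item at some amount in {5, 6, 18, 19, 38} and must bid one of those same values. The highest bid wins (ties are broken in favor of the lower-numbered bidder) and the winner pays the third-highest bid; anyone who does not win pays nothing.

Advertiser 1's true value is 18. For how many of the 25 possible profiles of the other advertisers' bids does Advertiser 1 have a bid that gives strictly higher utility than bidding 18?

Others bid (5, 19): truth gives 0; bid 19 gives 13 > 0. Violating.
Others bid (5, 38): truth gives 0; bid 38 gives 13 > 0. Violating.
Others bid (6, 19): truth gives 0; bid 19 gives 12 > 0. Violating.
Others bid (6, 38): truth gives 0; bid 38 gives 12 > 0. Violating.
Others bid (5, 5): truth gives 13; no alternative beats it.
Others bid (5, 6): truth gives 13; no alternative beats it.
(Checking all 25 profiles: 8 have a profitable deviation, 17 do not.)

8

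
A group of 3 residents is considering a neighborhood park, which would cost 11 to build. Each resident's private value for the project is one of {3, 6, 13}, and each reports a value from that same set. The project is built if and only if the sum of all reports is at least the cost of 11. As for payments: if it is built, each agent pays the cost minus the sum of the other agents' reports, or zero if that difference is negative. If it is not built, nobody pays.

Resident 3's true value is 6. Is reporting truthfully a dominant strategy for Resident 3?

Yes

Check each profile of the others' reports and compare truth against every alternative report.
Others report (3, 13): truth gives 6, best alternative gives 6.
Others report (6, 6): truth gives 6, best alternative gives 6.
Others report (6, 13): truth gives 6, best alternative gives 6.
Others report (13, 3): truth gives 6, best alternative gives 6.
Others report (13, 6): truth gives 6, best alternative gives 6.
Others report (13, 13): truth gives 6, best alternative gives 6.
(Remaining 3 profiles checked similarly; truth is weakly best in each.)
In every case the truthful report is at least as good as any alternative, so it is a dominant strategy.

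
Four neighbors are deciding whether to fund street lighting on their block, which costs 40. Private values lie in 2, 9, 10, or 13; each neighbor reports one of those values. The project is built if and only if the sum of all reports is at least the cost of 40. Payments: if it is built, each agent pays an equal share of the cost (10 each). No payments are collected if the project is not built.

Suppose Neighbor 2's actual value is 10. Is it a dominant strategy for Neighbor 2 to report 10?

Yes

Check each profile of the others' reports and compare truth against every alternative report.
Others report (2, 2, 2): truth gives 0, best alternative gives 0.
Others report (2, 2, 9): truth gives 0, best alternative gives 0.
Others report (2, 2, 10): truth gives 0, best alternative gives 0.
Others report (2, 2, 13): truth gives 0, best alternative gives 0.
Others report (2, 9, 2): truth gives 0, best alternative gives 0.
Others report (2, 9, 9): truth gives 0, best alternative gives 0.
(Remaining 58 profiles checked similarly; truth is weakly best in each.)
In every case the truthful report is at least as good as any alternative, so it is a dominant strategy.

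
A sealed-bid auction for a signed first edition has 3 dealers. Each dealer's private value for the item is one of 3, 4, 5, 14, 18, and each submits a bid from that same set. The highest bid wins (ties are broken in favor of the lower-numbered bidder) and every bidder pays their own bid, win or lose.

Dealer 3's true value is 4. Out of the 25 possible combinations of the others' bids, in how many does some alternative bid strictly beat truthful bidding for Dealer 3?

Others bid (3, 4): truth gives -4; bid 5 gives -1 > -4. Violating.
Others bid (3, 5): truth gives -4; bid 3 gives -3 > -4. Violating.
Others bid (3, 14): truth gives -4; bid 3 gives -3 > -4. Violating.
Others bid (3, 18): truth gives -4; bid 3 gives -3 > -4. Violating.
Others bid (3, 3): truth gives 0; no alternative beats it.
(Checking all 25 profiles: 24 have a profitable deviation, 1 does not.)

24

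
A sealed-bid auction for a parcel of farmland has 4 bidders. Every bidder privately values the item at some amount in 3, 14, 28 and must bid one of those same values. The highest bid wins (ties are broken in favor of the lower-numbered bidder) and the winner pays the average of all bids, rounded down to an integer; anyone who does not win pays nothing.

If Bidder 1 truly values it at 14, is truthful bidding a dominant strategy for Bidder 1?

No

Consider the case where Bidder 2 bids 3, Bidder 3 bids 3 and Bidder 4 bids 3.
Truthful bid 14: wins, pays 5, utility 14 - 5 = 9.
Bid 3 instead: wins, pays 3, utility 14 - 3 = 11.
Since 11 > 9, bidding 3 is strictly better here, so truthful bidding is not dominant.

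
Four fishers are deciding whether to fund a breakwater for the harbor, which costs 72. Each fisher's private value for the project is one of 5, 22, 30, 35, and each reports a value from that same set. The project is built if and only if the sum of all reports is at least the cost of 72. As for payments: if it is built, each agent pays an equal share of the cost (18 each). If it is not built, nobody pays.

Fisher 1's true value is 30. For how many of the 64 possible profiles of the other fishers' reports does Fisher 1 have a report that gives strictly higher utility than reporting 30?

3

Others report (5, 5, 30): truth gives 0; report 35 gives 12 > 0. Violating.
Others report (5, 30, 5): truth gives 0; report 35 gives 12 > 0. Violating.
Others report (30, 5, 5): truth gives 0; report 35 gives 12 > 0. Violating.
Others report (5, 5, 5): truth gives 0; no alternative beats it.
Others report (5, 5, 22): truth gives 0; no alternative beats it.
(Checking all 64 profiles: 3 have a profitable deviation, 61 do not.)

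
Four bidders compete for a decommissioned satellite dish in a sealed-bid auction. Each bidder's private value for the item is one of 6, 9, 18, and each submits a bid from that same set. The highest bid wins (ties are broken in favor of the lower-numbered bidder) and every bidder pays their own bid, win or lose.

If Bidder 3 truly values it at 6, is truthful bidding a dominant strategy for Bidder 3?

Consider the case where Bidder 1 bids 6, Bidder 2 bids 6 and Bidder 4 bids 6.
Truthful bid 6: loses but pays 6, utility -6.
Bid 9 instead: wins, pays 9, utility 6 - 9 = -3.
Since -3 > -6, bidding 9 is strictly better here, so truthful bidding is not dominant.

No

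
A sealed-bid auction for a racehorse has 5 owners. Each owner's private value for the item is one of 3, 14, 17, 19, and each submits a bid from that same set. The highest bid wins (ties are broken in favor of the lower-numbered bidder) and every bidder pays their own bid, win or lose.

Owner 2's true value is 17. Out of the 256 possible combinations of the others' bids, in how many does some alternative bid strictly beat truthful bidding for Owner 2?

210

Others bid (3, 3, 3, 3): truth gives 0; bid 14 gives 3 > 0. Violating.
Others bid (3, 3, 3, 14): truth gives 0; bid 14 gives 3 > 0. Violating.
Others bid (3, 3, 3, 19): truth gives -17; bid 19 gives -2 > -17. Violating.
Others bid (3, 3, 14, 3): truth gives 0; bid 14 gives 3 > 0. Violating.
Others bid (3, 3, 3, 17): truth gives 0; no alternative beats it.
Others bid (3, 3, 14, 17): truth gives 0; no alternative beats it.
(Checking all 256 profiles: 210 have a profitable deviation, 46 do not.)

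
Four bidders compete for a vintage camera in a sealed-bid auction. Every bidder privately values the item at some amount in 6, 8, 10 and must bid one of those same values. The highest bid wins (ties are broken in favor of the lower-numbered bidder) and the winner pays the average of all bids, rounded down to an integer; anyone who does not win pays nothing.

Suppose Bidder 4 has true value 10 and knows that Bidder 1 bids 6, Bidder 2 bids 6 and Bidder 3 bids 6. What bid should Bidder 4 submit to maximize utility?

8

Bid 6: loses, pays 0, utility 0.
Bid 8: wins, pays 6, utility 10 - 6 = 4.
Bid 10: wins, pays 7, utility 10 - 7 = 3.
The best choice is 8 with utility 4.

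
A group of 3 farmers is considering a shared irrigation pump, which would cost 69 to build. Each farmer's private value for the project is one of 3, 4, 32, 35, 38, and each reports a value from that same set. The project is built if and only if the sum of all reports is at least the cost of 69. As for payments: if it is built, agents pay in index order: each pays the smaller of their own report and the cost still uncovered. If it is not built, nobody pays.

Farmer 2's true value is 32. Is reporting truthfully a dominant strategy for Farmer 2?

No

Consider the case where Farmer 1 reports 32 and Farmer 3 reports 35.
Truthful report 32: project built, pays 32, utility 32 - 32 = 0.
Report 3 instead: project built, pays 3, utility 32 - 3 = 29.
Since 29 > 0, reporting 3 is strictly better here, so truthful reporting is not dominant.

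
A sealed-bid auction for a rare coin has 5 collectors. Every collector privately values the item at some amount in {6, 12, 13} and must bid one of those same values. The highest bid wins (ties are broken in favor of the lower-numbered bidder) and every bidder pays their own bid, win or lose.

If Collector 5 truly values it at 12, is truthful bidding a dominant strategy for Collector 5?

No

Consider the case where Collector 1 bids 6, Collector 2 bids 6, Collector 3 bids 6 and Collector 4 bids 12.
Truthful bid 12: loses but pays 12, utility -12.
Bid 6 instead: loses but pays 6, utility -6.
Since -6 > -12, bidding 6 is strictly better here, so truthful bidding is not dominant.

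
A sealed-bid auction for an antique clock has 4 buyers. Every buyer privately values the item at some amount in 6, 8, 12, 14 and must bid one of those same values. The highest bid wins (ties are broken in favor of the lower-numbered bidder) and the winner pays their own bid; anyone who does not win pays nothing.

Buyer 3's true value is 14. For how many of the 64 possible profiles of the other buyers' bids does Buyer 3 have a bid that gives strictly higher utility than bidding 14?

12

Others bid (6, 6, 6): truth gives 0; bid 8 gives 6 > 0. Violating.
Others bid (6, 6, 8): truth gives 0; bid 8 gives 6 > 0. Violating.
Others bid (6, 6, 12): truth gives 0; bid 12 gives 2 > 0. Violating.
Others bid (6, 8, 6): truth gives 0; bid 12 gives 2 > 0. Violating.
Others bid (6, 6, 14): truth gives 0; no alternative beats it.
Others bid (6, 8, 14): truth gives 0; no alternative beats it.
(Checking all 64 profiles: 12 have a profitable deviation, 52 do not.)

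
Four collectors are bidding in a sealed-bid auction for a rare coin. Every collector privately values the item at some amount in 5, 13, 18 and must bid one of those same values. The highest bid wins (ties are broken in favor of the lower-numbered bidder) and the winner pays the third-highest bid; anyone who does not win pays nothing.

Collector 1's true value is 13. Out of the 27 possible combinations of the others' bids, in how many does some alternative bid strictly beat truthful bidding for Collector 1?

3

Others bid (5, 5, 18): truth gives 0; bid 18 gives 8 > 0. Violating.
Others bid (5, 18, 5): truth gives 0; bid 18 gives 8 > 0. Violating.
Others bid (18, 5, 5): truth gives 0; bid 18 gives 8 > 0. Violating.
Others bid (5, 5, 5): truth gives 8; no alternative beats it.
Others bid (5, 5, 13): truth gives 8; no alternative beats it.
(Checking all 27 profiles: 3 have a profitable deviation, 24 do not.)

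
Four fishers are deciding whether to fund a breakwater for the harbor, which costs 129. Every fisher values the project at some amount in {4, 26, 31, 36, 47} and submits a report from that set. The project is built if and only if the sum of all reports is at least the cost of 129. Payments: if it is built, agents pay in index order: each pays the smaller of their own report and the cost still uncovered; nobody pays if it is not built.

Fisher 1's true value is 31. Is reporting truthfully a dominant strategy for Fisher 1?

No

Consider the case where Fisher 2 reports 26, Fisher 3 reports 31 and Fisher 4 reports 47.
Truthful report 31: project built, pays 31, utility 31 - 31 = 0.
Report 26 instead: project built, pays 26, utility 31 - 26 = 5.
Since 5 > 0, reporting 26 is strictly better here, so truthful reporting is not dominant.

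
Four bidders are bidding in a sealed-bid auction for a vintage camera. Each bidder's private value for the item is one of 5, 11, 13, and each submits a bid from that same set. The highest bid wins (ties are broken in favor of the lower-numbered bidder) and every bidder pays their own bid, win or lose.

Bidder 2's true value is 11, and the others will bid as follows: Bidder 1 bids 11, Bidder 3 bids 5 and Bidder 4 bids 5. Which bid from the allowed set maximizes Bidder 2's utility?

13

Bid 5: loses but pays 5, utility -5.
Bid 11: loses but pays 11, utility -11.
Bid 13: wins, pays 13, utility 11 - 13 = -2.
The best choice is 13 with utility -2.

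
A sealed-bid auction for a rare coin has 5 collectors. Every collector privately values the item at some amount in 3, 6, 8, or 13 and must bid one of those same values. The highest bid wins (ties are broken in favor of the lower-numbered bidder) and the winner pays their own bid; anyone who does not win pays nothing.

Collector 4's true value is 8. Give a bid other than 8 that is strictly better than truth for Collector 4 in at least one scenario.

Suppose Collector 1 bids 3, Collector 2 bids 3, Collector 3 bids 3 and Collector 5 bids 3.
Bid 8: wins, pays 8, utility 8 - 8 = 0.
Bid 6: wins, pays 6, utility 8 - 6 = 2.
So bidding 6 beats truth here (2 > 0).

6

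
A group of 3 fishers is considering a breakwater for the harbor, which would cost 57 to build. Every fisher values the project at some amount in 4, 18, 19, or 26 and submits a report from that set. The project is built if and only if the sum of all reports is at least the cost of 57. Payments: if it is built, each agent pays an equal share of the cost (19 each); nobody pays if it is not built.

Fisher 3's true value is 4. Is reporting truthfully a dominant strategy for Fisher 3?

Yes

Check each profile of the others' reports and compare truth against every alternative report.
Others report (18, 26): truth gives 0, best alternative gives -15.
Others report (19, 26): truth gives 0, best alternative gives -15.
Others report (26, 18): truth gives 0, best alternative gives -15.
Others report (26, 19): truth gives 0, best alternative gives -15.
Others report (26, 26): truth gives 0, best alternative gives -15.
Others report (4, 4): truth gives 0, best alternative gives 0.
(Remaining 10 profiles checked similarly; truth is weakly best in each.)
In every case the truthful report is at least as good as any alternative, so it is a dominant strategy.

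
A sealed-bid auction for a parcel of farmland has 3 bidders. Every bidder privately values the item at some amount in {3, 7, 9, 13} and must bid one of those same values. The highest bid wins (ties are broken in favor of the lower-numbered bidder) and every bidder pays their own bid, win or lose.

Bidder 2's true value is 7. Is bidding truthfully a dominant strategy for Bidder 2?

Consider the case where Bidder 1 bids 3 and Bidder 3 bids 9.
Truthful bid 7: loses but pays 7, utility -7.
Bid 3 instead: loses but pays 3, utility -3.
Since -3 > -7, bidding 3 is strictly better here, so truthful bidding is not dominant.

No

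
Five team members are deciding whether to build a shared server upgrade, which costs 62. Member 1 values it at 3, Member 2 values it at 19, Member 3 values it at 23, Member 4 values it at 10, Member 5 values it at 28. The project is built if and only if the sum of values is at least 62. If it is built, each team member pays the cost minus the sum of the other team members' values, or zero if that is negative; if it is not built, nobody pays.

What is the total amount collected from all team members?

Total value 83 ≥ cost 62, so it is built.
Member 1: others sum to 80; max(0, 62 - 80) = 0.
Member 2: others sum to 64; max(0, 62 - 64) = 0.
Member 3: others sum to 60; max(0, 62 - 60) = 2.
Member 4: others sum to 73; max(0, 62 - 73) = 0.
Member 5: others sum to 55; max(0, 62 - 55) = 7.
Total collected = 0 + 0 + 2 + 0 + 7 = 9.

9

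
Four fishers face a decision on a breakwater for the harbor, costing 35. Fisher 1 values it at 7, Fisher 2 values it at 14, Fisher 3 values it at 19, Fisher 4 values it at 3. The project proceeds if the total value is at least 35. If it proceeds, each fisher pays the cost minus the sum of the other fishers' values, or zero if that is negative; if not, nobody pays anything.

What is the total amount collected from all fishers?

Total value 43 ≥ cost 35, so it is built.
Fisher 1: others sum to 36; max(0, 35 - 36) = 0.
Fisher 2: others sum to 29; max(0, 35 - 29) = 6.
Fisher 3: others sum to 24; max(0, 35 - 24) = 11.
Fisher 4: others sum to 40; max(0, 35 - 40) = 0.
Total collected = 0 + 6 + 11 + 0 = 17.

17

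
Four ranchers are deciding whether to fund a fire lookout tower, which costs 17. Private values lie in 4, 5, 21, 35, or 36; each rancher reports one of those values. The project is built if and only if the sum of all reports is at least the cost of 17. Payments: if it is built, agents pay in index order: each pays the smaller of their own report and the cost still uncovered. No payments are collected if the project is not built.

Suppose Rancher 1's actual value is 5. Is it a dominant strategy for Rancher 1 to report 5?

No

Consider the case where Rancher 2 reports 4, Rancher 3 reports 4 and Rancher 4 reports 5.
Truthful report 5: project built, pays 5, utility 5 - 5 = 0.
Report 4 instead: project built, pays 4, utility 5 - 4 = 1.
Since 1 > 0, reporting 4 is strictly better here, so truthful reporting is not dominant.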